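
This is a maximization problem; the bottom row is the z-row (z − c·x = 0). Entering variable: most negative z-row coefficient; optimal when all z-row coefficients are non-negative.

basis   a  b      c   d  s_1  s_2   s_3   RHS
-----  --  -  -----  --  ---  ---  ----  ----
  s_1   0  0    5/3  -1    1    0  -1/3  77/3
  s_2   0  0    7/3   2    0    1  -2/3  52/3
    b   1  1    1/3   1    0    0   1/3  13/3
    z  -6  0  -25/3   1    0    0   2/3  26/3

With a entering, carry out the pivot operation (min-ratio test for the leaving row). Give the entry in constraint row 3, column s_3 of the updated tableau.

Ratio test on column a — row 1: entry 0 ≤ 0; row 2: entry 0 ≤ 0; row 3: (13/3)/1 = 13/3. Minimum is 13/3 at row 3 (b leaves); pivot element 1.
Divide row 3 by 1; eliminate column a from the other rows.
In the new row 3, the s_3 entry is the old entry divided by the pivot: (1/3)/1 = 1/3.

1/3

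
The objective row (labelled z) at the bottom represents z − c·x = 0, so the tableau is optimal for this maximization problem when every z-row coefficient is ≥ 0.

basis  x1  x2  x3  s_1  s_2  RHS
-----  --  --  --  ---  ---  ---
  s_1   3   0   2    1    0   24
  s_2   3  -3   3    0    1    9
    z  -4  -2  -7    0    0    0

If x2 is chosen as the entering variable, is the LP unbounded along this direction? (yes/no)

Every constraint-row entry in column x2 is ≤ 0, so increasing x2 is unbounded.

yes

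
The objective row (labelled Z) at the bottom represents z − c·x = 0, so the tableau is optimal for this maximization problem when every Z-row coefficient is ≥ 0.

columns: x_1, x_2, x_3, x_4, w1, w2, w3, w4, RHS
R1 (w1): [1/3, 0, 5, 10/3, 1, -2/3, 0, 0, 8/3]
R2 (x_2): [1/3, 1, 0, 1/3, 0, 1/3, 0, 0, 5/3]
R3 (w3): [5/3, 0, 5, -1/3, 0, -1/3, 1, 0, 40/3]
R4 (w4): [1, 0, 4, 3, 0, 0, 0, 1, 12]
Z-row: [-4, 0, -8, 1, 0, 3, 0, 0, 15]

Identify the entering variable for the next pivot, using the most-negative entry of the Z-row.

x_3

Negative Z-row entries: x_1: -4, x_3: -8.
The most negative is -8 in column x_3, so x_3 enters.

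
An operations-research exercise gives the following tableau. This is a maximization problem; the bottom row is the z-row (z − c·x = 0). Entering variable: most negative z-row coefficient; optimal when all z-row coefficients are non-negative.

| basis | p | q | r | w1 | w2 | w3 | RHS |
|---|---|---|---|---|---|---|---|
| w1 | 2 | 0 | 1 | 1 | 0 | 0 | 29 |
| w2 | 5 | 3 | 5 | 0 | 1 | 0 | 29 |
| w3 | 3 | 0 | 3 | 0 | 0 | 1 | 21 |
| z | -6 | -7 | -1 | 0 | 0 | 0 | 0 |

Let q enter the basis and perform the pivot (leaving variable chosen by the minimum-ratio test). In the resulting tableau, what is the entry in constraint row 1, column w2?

Ratio test on column q — row 1: entry 0 ≤ 0; row 2: 29/3 = 29/3; row 3: entry 0 ≤ 0. Minimum is 29/3 at row 2 (w2 leaves); pivot element 3.
Divide row 2 by 3; eliminate column q from the other rows.
Row 1 update in column w2: 0 − 0·(1/3) = 0.

0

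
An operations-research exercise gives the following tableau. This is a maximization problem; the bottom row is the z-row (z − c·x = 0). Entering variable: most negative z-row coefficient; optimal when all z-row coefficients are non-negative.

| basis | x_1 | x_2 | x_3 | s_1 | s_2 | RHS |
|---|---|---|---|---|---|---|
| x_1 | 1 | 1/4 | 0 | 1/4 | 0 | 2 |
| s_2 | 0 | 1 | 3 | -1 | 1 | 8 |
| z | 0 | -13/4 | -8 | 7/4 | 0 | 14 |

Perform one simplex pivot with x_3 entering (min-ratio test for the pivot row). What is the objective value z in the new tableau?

Ratio test on column x_3 — row 1: entry 0 ≤ 0; row 2: 8/3 = 8/3. Minimum is 8/3 at row 2 (s_2 leaves); pivot element 3.
Pivot on row 2; the z-row RHS becomes 14 − (-8)·(8/3) = 106/3.

106/3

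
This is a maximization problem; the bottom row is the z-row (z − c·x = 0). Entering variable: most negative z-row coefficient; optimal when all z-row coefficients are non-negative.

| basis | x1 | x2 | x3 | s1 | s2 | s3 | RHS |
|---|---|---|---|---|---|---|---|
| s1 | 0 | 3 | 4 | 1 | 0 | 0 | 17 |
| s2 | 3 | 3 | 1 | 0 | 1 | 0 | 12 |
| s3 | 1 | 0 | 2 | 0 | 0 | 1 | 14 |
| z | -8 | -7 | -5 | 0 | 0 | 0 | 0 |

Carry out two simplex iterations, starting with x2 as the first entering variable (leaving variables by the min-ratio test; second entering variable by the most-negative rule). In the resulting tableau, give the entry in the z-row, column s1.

Ratio test on column x2 — row 1: 17/3 = 17/3; row 2: 12/3 = 4; row 3: entry 0 ≤ 0. Minimum is 4 at row 2 (s2 leaves); pivot element 3.
Divide row 2 by 3; eliminate column x2 from the other rows.
Second iteration: most negative z-row entry is -8/3 in column x3, so x3 enters.
Ratio test on column x3 — row 1: 5/3 = 5/3; row 2: 4/(1/3) = 12; row 3: 14/2 = 7. Minimum is 5/3 at row 1 (s1 leaves); pivot element 3.
Divide row 1 by 3; eliminate column x3 from the other rows.
After both pivots, the entry at the z-row, column s1 is 8/9.

8/9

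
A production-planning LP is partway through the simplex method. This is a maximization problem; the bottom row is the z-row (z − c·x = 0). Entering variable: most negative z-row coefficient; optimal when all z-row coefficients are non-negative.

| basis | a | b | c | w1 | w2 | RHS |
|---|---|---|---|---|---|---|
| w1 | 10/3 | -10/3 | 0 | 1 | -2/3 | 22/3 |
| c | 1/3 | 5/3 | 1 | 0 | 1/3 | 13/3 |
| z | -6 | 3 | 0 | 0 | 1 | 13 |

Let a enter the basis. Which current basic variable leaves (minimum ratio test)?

w1

Column a entries and ratios — w1: (22/3)/(10/3) = 11/5; c: (13/3)/(1/3) = 13.
Smallest ratio is 11/5 in the row of w1, so w1 leaves.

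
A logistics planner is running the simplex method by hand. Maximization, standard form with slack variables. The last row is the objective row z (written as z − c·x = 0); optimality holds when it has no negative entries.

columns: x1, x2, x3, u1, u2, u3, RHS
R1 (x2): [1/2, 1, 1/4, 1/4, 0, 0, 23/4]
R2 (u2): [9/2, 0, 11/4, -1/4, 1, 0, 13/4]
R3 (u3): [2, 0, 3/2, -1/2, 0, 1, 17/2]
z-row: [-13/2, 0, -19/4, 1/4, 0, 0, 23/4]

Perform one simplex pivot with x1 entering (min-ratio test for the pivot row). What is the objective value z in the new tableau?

Ratio test on column x1 — row 1: (23/4)/(1/2) = 23/2; row 2: (13/4)/(9/2) = 13/18; row 3: (17/2)/2 = 17/4. Minimum is 13/18 at row 2 (u2 leaves); pivot element 9/2.
Pivot on row 2; the z-row RHS becomes 23/4 − (-13/2)·(13/18) = 94/9.

94/9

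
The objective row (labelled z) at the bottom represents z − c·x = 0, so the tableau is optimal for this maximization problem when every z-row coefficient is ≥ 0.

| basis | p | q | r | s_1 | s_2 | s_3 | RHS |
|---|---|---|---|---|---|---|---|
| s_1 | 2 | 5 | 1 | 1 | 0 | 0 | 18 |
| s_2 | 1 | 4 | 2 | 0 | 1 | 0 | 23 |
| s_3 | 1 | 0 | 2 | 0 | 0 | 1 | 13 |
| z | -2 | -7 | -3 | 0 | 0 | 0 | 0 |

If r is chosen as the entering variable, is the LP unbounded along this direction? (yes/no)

Column r has positive entries in row(s) 1, 2, 3, so the ratio test bounds it — not unbounded.

no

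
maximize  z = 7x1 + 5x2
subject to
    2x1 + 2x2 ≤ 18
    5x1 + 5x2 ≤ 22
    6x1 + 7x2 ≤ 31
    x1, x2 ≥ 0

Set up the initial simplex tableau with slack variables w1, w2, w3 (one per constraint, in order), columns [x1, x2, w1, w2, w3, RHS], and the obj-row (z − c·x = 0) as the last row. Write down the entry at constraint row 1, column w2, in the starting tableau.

Slack w2 belongs to constraint 2; its column is the unit vector e_2, so the entry in row 1 is 0.

0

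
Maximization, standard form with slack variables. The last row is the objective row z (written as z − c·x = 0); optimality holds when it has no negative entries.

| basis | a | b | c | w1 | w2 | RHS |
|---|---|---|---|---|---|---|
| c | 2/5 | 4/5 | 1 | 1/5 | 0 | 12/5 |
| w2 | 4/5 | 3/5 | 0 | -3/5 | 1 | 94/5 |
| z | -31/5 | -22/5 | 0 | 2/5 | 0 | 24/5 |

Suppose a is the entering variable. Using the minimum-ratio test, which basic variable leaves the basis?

c

Column a entries and ratios — c: (12/5)/(2/5) = 6; w2: (94/5)/(4/5) = 47/2.
Smallest ratio is 6 in the row of c, so c leaves.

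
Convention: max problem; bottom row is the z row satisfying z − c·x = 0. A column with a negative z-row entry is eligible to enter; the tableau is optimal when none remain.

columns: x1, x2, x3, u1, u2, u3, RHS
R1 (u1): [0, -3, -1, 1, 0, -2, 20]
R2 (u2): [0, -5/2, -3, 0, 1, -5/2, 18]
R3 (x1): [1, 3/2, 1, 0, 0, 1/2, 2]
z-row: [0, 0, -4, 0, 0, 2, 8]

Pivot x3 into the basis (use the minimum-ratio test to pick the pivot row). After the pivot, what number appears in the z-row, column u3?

4

Ratio test on column x3 — row 1: entry -1 ≤ 0; row 2: entry -3 ≤ 0; row 3: 2/1 = 2. Minimum is 2 at row 3 (x1 leaves); pivot element 1.
Divide row 3 by 1; eliminate column x3 from the other rows.
z-row update in column u3: 2 − (-4)·(1/2) = 4.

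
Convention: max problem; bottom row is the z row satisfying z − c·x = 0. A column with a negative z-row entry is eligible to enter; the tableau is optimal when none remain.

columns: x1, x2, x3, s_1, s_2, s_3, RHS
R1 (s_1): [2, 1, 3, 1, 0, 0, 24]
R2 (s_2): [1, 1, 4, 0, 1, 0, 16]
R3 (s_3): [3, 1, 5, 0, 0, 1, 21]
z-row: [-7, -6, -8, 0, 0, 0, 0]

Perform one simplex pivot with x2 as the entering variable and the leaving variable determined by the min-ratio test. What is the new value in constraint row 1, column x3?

-1

Ratio test on column x2 — row 1: 24/1 = 24; row 2: 16/1 = 16; row 3: 21/1 = 21. Minimum is 16 at row 2 (s_2 leaves); pivot element 1.
Divide row 2 by 1; eliminate column x2 from the other rows.
Row 1 update in column x3: 3 − 1·4 = -1.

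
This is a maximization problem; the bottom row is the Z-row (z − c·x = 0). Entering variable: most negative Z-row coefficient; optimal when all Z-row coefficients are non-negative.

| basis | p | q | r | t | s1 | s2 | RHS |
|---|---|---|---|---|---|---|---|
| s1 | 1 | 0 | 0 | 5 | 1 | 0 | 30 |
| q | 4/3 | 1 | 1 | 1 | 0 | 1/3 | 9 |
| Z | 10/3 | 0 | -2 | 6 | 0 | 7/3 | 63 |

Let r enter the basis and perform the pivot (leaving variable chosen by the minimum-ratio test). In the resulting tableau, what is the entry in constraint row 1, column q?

Ratio test on column r — row 1: entry 0 ≤ 0; row 2: 9/1 = 9. Minimum is 9 at row 2 (q leaves); pivot element 1.
Divide row 2 by 1; eliminate column r from the other rows.
Row 1 update in column q: 0 − 0·1 = 0.

0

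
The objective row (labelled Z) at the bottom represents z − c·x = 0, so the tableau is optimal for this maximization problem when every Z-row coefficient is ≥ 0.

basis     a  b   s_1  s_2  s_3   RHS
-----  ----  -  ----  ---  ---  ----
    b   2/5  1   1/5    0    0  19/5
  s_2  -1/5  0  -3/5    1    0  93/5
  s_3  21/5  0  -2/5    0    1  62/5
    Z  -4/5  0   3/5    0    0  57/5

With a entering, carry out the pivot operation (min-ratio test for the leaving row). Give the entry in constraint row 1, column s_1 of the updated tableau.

5/21

Ratio test on column a — row 1: (19/5)/(2/5) = 19/2; row 2: entry -1/5 ≤ 0; row 3: (62/5)/(21/5) = 62/21. Minimum is 62/21 at row 3 (s_3 leaves); pivot element 21/5.
Divide row 3 by 21/5; eliminate column a from the other rows.
Row 1 update in column s_1: 1/5 − (2/5)·(-2/21) = 5/21.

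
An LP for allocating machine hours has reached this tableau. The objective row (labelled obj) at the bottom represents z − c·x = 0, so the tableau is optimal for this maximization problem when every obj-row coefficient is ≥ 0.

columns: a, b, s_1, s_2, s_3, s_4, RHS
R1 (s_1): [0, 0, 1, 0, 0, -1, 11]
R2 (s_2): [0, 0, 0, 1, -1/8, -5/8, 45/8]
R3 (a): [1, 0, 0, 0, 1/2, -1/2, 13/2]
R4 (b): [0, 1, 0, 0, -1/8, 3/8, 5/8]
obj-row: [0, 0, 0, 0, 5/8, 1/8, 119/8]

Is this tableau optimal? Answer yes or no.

yes

Every obj-row coefficient is ≥ 0, so the tableau is optimal.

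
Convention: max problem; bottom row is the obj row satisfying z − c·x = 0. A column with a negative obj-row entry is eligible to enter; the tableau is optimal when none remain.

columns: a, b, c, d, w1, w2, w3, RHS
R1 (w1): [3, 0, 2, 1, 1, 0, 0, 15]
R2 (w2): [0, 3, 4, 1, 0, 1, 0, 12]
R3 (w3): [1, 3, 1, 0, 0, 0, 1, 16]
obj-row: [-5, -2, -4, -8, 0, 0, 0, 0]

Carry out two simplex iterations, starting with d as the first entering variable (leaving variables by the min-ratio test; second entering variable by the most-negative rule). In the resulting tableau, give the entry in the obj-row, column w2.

19/3

Ratio test on column d — row 1: 15/1 = 15; row 2: 12/1 = 12; row 3: entry 0 ≤ 0. Minimum is 12 at row 2 (w2 leaves); pivot element 1.
Divide row 2 by 1; eliminate column d from the other rows.
Second iteration: most negative obj-row entry is -5 in column a, so a enters.
Ratio test on column a — row 1: 3/3 = 1; row 2: entry 0 ≤ 0; row 3: 16/1 = 16. Minimum is 1 at row 1 (w1 leaves); pivot element 3.
Divide row 1 by 3; eliminate column a from the other rows.
After both pivots, the entry at the obj-row, column w2 is 19/3.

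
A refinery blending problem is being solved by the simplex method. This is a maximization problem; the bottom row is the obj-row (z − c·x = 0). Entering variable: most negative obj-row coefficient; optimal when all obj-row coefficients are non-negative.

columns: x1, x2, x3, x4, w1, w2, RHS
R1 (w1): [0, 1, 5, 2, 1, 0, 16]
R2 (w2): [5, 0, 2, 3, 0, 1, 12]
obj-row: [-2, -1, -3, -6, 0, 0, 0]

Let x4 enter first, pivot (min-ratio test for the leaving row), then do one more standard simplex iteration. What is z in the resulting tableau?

32

Ratio test on column x4 — row 1: 16/2 = 8; row 2: 12/3 = 4. Minimum is 4 at row 2 (w2 leaves); pivot element 3.
Pivot on row 2; the obj-row RHS becomes 0 − (-6)·4 = 24.
Next entering variable (most negative obj-row entry -1): x2.
Ratio test on column x2 — row 1: 8/1 = 8; row 2: entry 0 ≤ 0. Minimum is 8 at row 1 (w1 leaves); pivot element 1.
After the second pivot the obj-row RHS is 24 − (-1)·8 = 32.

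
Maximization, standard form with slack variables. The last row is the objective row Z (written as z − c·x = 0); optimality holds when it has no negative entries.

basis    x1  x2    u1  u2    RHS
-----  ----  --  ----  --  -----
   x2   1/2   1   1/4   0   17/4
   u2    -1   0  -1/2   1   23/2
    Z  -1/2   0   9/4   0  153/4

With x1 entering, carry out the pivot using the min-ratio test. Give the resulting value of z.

Ratio test on column x1 — row 1: (17/4)/(1/2) = 17/2; row 2: entry -1 ≤ 0. Minimum is 17/2 at row 1 (x2 leaves); pivot element 1/2.
Pivot on row 1; the Z-row RHS becomes 153/4 − (-1/2)·(17/2) = 85/2.

85/2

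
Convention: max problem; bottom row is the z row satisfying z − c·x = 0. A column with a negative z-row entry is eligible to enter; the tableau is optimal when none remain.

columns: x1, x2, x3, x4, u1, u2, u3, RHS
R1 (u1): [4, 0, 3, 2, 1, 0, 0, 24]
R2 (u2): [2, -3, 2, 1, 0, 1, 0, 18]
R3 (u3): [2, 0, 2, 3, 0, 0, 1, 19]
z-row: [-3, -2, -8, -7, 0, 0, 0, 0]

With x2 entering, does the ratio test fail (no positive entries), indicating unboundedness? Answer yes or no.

yes

Every constraint-row entry in column x2 is ≤ 0, so increasing x2 is unbounded.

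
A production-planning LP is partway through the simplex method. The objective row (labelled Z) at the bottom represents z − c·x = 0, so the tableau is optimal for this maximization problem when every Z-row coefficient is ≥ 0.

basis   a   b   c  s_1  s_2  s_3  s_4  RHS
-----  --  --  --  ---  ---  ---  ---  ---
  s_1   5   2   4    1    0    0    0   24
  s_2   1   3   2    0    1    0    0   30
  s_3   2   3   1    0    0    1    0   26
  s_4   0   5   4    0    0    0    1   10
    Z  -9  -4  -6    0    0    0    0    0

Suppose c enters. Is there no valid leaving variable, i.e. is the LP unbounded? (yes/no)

Column c has positive entries in row(s) 1, 2, 3, 4, so the ratio test bounds it — not unbounded.

no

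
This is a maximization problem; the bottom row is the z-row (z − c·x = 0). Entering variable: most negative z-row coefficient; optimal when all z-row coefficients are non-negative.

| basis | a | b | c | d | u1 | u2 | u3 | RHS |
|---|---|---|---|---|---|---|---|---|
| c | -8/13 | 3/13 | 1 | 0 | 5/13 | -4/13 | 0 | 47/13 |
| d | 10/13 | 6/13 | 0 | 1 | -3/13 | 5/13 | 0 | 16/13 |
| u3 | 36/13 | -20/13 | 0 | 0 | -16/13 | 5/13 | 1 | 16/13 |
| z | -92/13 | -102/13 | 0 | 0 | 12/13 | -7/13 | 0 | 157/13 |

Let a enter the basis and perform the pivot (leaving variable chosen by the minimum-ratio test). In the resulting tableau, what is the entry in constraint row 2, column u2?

Ratio test on column a — row 1: entry -8/13 ≤ 0; row 2: (16/13)/(10/13) = 8/5; row 3: (16/13)/(36/13) = 4/9. Minimum is 4/9 at row 3 (u3 leaves); pivot element 36/13.
Divide row 3 by 36/13; eliminate column a from the other rows.
Row 2 update in column u2: 5/13 − (10/13)·(5/36) = 5/18.

5/18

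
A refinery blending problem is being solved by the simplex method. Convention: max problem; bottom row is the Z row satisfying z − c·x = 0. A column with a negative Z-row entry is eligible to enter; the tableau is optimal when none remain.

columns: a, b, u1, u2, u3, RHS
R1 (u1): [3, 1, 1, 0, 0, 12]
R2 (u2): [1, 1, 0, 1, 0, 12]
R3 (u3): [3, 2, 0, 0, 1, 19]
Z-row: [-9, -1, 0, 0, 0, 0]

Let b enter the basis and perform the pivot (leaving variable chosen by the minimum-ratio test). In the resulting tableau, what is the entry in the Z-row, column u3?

Ratio test on column b — row 1: 12/1 = 12; row 2: 12/1 = 12; row 3: 19/2 = 19/2. Minimum is 19/2 at row 3 (u3 leaves); pivot element 2.
Divide row 3 by 2; eliminate column b from the other rows.
Z-row update in column u3: 0 − (-1)·(1/2) = 1/2.

1/2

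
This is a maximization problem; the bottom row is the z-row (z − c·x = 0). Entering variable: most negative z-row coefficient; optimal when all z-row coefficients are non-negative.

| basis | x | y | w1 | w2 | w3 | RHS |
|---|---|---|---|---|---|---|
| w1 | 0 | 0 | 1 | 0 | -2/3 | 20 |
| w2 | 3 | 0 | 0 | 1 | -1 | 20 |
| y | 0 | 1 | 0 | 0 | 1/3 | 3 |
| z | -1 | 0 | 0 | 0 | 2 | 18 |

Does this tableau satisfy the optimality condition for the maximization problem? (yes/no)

no

The z-row has a negative entry -1 in column x, so it is not optimal.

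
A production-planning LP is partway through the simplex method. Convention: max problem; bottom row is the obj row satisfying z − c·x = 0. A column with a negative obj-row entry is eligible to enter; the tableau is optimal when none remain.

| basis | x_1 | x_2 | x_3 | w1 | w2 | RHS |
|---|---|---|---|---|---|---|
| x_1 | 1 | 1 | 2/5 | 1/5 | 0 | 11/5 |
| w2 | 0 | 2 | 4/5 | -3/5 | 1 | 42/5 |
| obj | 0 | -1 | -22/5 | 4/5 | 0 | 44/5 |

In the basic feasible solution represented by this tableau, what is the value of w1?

0

w1 is not in the basis, so in the current basic feasible solution w1 = 0.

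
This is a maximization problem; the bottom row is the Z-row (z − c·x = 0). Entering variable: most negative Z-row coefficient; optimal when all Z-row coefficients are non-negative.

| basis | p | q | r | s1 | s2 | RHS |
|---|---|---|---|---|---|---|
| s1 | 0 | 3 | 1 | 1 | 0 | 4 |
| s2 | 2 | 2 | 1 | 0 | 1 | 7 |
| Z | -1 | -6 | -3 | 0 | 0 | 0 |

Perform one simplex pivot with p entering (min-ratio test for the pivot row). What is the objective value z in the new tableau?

7/2

Ratio test on column p — row 1: entry 0 ≤ 0; row 2: 7/2 = 7/2. Minimum is 7/2 at row 2 (s2 leaves); pivot element 2.
Pivot on row 2; the Z-row RHS becomes 0 − (-1)·(7/2) = 7/2.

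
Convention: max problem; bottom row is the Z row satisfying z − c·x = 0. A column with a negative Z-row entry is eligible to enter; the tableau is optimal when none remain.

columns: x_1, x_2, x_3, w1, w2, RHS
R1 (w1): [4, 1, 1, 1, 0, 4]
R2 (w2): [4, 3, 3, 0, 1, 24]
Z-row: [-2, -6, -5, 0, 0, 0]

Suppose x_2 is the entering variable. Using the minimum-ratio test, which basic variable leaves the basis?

w1

Column x_2 entries and ratios — w1: 4/1 = 4; w2: 24/3 = 8.
Smallest ratio is 4 in the row of w1, so w1 leaves.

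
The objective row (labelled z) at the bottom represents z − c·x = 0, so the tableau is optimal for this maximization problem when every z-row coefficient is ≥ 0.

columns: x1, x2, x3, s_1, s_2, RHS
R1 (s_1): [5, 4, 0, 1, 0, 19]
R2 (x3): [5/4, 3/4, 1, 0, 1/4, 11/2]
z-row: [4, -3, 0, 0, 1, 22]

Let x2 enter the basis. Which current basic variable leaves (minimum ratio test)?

Column x2 entries and ratios — s_1: 19/4 = 19/4; x3: (11/2)/(3/4) = 22/3.
Smallest ratio is 19/4 in the row of s_1, so s_1 leaves.

s_1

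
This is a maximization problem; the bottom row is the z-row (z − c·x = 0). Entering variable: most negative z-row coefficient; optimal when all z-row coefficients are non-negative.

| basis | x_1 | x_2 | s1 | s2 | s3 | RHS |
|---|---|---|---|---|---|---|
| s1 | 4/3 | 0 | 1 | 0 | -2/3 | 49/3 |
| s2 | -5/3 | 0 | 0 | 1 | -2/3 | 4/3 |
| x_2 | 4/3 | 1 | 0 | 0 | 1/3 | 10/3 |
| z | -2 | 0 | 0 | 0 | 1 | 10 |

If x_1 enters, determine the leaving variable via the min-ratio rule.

Column x_1 entries and ratios — s1: (49/3)/(4/3) = 49/4; s2: -5/3 ≤ 0, skip; x_2: (10/3)/(4/3) = 5/2.
Smallest ratio is 5/2 in the row of x_2, so x_2 leaves.

x_2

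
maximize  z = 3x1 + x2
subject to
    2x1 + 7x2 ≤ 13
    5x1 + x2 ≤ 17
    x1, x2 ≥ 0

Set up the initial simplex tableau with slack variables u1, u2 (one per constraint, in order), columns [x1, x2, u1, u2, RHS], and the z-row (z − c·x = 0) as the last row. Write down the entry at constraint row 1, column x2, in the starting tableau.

7

Constraint 1 has coefficient 7 on x2.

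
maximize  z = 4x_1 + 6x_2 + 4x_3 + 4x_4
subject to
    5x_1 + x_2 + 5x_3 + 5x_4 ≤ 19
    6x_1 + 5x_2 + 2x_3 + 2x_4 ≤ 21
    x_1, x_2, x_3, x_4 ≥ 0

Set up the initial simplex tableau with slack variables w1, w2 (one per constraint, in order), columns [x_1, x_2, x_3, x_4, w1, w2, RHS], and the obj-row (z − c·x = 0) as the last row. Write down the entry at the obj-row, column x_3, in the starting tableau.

-4

The obj-row carries the negated objective coefficients: the x_3 entry is -4.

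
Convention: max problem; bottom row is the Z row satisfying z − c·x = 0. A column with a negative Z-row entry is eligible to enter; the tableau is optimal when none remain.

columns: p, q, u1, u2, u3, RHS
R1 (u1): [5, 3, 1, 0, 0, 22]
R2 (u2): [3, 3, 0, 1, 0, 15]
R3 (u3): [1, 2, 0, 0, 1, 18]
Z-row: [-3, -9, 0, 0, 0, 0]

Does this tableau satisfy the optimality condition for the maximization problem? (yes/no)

no

The Z-row has a negative entry -9 in column q, so it is not optimal.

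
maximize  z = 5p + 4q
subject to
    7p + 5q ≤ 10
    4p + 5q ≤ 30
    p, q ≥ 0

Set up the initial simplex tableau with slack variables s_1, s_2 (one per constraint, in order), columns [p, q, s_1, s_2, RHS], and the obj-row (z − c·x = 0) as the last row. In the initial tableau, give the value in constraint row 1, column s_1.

Slack s_1 belongs to constraint 1; its column is the unit vector e_1, so the entry in row 1 is 1.

1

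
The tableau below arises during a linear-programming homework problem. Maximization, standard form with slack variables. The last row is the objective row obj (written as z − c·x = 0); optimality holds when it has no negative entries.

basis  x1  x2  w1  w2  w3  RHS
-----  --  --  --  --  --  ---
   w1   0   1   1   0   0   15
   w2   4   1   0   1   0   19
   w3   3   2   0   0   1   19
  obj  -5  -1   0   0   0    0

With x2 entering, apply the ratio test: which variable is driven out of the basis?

Column x2 entries and ratios — w1: 15/1 = 15; w2: 19/1 = 19; w3: 19/2 = 19/2.
Smallest ratio is 19/2 in the row of w3, so w3 leaves.

w3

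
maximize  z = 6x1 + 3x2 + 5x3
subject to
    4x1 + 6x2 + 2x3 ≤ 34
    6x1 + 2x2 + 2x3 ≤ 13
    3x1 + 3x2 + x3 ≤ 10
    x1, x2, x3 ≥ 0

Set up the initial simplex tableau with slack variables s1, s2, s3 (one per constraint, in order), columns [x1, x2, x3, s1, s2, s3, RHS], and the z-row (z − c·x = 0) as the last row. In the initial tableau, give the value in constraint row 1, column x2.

6

Constraint 1 has coefficient 6 on x2.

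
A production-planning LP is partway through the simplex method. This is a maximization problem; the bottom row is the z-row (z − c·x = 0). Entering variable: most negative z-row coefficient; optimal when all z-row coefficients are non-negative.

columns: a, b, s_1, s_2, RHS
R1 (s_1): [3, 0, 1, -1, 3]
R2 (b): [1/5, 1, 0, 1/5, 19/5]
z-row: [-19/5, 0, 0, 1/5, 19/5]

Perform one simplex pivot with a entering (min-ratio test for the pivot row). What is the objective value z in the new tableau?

38/5

Ratio test on column a — row 1: 3/3 = 1; row 2: (19/5)/(1/5) = 19. Minimum is 1 at row 1 (s_1 leaves); pivot element 3.
Pivot on row 1; the z-row RHS becomes 19/5 − (-19/5)·1 = 38/5.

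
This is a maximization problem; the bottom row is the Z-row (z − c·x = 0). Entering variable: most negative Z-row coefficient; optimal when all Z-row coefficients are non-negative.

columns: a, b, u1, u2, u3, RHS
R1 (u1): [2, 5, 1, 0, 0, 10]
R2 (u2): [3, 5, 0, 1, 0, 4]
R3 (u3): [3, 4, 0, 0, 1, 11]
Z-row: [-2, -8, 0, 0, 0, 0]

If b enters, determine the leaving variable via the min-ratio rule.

u2

Column b entries and ratios — u1: 10/5 = 2; u2: 4/5 = 4/5; u3: 11/4 = 11/4.
Smallest ratio is 4/5 in the row of u2, so u2 leaves.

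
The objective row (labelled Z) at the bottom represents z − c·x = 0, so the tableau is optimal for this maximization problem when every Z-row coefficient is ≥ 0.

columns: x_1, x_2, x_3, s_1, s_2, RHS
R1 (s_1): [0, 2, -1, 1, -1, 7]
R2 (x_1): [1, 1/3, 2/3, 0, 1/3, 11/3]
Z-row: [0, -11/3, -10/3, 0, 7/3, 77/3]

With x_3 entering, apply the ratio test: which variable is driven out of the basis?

Column x_3 entries and ratios — s_1: -1 ≤ 0, skip; x_1: (11/3)/(2/3) = 11/2.
Smallest ratio is 11/2 in the row of x_1, so x_1 leaves.

x_1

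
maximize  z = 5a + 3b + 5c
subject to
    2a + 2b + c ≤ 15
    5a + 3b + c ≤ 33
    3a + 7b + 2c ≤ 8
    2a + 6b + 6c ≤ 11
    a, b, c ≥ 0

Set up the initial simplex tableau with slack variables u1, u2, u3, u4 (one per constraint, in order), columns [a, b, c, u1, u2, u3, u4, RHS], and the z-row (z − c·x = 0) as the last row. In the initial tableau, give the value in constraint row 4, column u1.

Slack u1 belongs to constraint 1; its column is the unit vector e_1, so the entry in row 4 is 0.

0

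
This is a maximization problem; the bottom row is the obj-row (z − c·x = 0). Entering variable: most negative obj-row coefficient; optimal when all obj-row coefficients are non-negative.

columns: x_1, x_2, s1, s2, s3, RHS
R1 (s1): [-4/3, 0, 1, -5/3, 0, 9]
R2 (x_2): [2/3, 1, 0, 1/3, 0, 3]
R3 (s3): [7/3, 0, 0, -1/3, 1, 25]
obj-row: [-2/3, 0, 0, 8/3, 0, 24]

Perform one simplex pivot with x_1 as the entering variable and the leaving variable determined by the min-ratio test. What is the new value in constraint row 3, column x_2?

-7/2

Ratio test on column x_1 — row 1: entry -4/3 ≤ 0; row 2: 3/(2/3) = 9/2; row 3: 25/(7/3) = 75/7. Minimum is 9/2 at row 2 (x_2 leaves); pivot element 2/3.
Divide row 2 by 2/3; eliminate column x_1 from the other rows.
Row 3 update in column x_2: 0 − (7/3)·(3/2) = -7/2.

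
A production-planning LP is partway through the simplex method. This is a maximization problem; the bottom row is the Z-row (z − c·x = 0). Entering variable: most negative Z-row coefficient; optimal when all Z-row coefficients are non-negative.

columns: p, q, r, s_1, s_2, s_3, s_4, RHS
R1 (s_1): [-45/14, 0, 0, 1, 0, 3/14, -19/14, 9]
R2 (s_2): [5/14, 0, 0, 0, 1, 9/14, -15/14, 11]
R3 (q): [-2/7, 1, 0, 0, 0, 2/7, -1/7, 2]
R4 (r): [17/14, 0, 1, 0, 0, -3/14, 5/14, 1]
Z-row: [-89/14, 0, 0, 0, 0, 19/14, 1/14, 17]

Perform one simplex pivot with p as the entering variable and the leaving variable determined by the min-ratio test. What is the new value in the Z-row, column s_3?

4/17

Ratio test on column p — row 1: entry -45/14 ≤ 0; row 2: 11/(5/14) = 154/5; row 3: entry -2/7 ≤ 0; row 4: 1/(17/14) = 14/17. Minimum is 14/17 at row 4 (r leaves); pivot element 17/14.
Divide row 4 by 17/14; eliminate column p from the other rows.
Z-row update in column s_3: 19/14 − (-89/14)·(-3/17) = 4/17.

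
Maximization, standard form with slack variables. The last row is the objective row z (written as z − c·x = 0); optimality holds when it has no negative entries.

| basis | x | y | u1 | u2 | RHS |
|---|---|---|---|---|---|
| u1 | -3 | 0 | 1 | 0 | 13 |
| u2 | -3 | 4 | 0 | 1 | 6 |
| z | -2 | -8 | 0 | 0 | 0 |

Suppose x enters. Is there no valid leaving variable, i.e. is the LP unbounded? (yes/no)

Every constraint-row entry in column x is ≤ 0, so increasing x is unbounded.

yes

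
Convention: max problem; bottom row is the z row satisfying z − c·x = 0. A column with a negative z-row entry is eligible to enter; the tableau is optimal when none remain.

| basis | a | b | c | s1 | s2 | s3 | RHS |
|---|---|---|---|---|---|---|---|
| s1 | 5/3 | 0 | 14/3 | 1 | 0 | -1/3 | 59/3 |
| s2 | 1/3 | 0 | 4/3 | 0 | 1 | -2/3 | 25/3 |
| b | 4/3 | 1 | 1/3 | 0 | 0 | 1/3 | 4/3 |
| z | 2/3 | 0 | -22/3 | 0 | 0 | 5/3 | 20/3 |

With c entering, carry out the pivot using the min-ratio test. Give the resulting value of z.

Ratio test on column c — row 1: (59/3)/(14/3) = 59/14; row 2: (25/3)/(4/3) = 25/4; row 3: (4/3)/(1/3) = 4. Minimum is 4 at row 3 (b leaves); pivot element 1/3.
Pivot on row 3; the z-row RHS becomes 20/3 − (-22/3)·4 = 36.

36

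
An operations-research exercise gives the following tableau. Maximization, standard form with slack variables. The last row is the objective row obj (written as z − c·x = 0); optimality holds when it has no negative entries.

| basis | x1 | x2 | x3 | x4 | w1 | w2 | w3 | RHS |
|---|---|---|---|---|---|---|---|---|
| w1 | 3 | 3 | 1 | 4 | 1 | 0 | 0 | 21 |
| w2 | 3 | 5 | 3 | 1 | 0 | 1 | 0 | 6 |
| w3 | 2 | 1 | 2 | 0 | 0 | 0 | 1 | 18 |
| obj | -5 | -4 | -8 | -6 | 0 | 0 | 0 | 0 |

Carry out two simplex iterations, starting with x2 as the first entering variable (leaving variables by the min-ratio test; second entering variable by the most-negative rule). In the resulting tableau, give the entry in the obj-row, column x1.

3

Ratio test on column x2 — row 1: 21/3 = 7; row 2: 6/5 = 6/5; row 3: 18/1 = 18. Minimum is 6/5 at row 2 (w2 leaves); pivot element 5.
Divide row 2 by 5; eliminate column x2 from the other rows.
Second iteration: most negative obj-row entry is -28/5 in column x3, so x3 enters.
Ratio test on column x3 — row 1: entry -4/5 ≤ 0; row 2: (6/5)/(3/5) = 2; row 3: (84/5)/(7/5) = 12. Minimum is 2 at row 2 (x2 leaves); pivot element 3/5.
Divide row 2 by 3/5; eliminate column x3 from the other rows.
After both pivots, the entry at the obj-row, column x1 is 3.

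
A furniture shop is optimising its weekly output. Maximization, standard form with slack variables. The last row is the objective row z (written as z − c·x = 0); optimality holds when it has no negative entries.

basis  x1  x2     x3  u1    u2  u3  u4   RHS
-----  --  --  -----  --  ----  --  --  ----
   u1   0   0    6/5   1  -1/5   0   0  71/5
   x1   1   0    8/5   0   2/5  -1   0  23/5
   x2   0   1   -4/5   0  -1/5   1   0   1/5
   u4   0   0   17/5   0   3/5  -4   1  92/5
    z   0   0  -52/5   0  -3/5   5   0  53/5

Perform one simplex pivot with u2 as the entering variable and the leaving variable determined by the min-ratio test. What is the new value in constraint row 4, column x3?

1

Ratio test on column u2 — row 1: entry -1/5 ≤ 0; row 2: (23/5)/(2/5) = 23/2; row 3: entry -1/5 ≤ 0; row 4: (92/5)/(3/5) = 92/3. Minimum is 23/2 at row 2 (x1 leaves); pivot element 2/5.
Divide row 2 by 2/5; eliminate column u2 from the other rows.
Row 4 update in column x3: 17/5 − (3/5)·4 = 1.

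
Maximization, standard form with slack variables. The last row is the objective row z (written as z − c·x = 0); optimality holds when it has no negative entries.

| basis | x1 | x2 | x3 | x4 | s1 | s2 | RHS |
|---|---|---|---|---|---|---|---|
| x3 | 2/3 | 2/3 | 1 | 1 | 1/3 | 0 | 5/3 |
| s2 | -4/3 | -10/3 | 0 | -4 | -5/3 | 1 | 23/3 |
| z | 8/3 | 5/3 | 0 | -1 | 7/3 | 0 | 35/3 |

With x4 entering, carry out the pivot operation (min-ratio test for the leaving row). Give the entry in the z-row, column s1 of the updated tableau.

Ratio test on column x4 — row 1: (5/3)/1 = 5/3; row 2: entry -4 ≤ 0. Minimum is 5/3 at row 1 (x3 leaves); pivot element 1.
Divide row 1 by 1; eliminate column x4 from the other rows.
z-row update in column s1: 7/3 − (-1)·(1/3) = 8/3.

8/3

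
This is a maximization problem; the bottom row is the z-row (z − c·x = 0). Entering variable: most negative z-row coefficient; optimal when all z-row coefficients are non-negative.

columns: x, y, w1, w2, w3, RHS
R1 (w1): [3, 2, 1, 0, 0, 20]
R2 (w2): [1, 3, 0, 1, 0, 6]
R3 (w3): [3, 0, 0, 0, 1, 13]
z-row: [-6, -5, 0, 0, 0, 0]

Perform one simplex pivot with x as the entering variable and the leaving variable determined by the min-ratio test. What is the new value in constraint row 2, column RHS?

5/3

Ratio test on column x — row 1: 20/3 = 20/3; row 2: 6/1 = 6; row 3: 13/3 = 13/3. Minimum is 13/3 at row 3 (w3 leaves); pivot element 3.
Divide row 3 by 3; eliminate column x from the other rows.
Row 2 update in column RHS: 6 − 1·(13/3) = 5/3.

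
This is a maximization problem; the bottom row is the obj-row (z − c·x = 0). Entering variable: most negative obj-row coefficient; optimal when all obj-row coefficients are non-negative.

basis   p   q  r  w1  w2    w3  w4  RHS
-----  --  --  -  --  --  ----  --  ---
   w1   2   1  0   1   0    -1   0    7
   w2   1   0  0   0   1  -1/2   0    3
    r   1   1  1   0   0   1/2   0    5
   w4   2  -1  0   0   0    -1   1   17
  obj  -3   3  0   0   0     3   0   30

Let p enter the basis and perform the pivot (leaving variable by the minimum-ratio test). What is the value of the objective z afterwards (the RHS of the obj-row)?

Ratio test on column p — row 1: 7/2 = 7/2; row 2: 3/1 = 3; row 3: 5/1 = 5; row 4: 17/2 = 17/2. Minimum is 3 at row 2 (w2 leaves); pivot element 1.
Pivot on row 2; the obj-row RHS becomes 30 − (-3)·3 = 39.

39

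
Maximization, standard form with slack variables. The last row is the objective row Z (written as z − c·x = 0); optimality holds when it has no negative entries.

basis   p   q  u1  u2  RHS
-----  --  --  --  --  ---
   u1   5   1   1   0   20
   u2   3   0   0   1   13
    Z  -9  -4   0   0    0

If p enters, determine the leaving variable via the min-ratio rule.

u1

Column p entries and ratios — u1: 20/5 = 4; u2: 13/3 = 13/3.
Smallest ratio is 4 in the row of u1, so u1 leaves.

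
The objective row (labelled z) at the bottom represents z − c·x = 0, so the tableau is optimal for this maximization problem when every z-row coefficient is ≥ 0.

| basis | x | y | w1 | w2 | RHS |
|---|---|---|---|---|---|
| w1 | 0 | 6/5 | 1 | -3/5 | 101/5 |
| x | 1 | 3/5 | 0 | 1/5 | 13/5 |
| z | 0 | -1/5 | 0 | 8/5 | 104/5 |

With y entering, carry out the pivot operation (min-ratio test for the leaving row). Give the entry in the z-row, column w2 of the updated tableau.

Ratio test on column y — row 1: (101/5)/(6/5) = 101/6; row 2: (13/5)/(3/5) = 13/3. Minimum is 13/3 at row 2 (x leaves); pivot element 3/5.
Divide row 2 by 3/5; eliminate column y from the other rows.
z-row update in column w2: 8/5 − (-1/5)·(1/3) = 5/3.

5/3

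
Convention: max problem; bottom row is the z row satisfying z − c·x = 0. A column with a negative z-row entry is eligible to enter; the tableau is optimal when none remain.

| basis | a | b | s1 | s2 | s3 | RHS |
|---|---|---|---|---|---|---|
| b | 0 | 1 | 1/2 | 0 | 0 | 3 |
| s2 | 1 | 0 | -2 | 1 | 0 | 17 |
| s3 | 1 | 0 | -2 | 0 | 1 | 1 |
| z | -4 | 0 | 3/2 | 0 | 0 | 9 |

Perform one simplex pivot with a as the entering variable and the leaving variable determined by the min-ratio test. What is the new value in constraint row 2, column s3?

Ratio test on column a — row 1: entry 0 ≤ 0; row 2: 17/1 = 17; row 3: 1/1 = 1. Minimum is 1 at row 3 (s3 leaves); pivot element 1.
Divide row 3 by 1; eliminate column a from the other rows.
Row 2 update in column s3: 0 − 1·1 = -1.

-1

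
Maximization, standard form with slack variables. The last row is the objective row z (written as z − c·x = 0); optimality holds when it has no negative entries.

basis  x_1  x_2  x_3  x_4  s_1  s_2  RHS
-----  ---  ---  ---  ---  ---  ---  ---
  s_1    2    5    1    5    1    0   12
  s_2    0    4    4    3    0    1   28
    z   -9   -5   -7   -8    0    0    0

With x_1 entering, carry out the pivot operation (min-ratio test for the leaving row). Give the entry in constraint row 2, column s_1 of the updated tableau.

Ratio test on column x_1 — row 1: 12/2 = 6; row 2: entry 0 ≤ 0. Minimum is 6 at row 1 (s_1 leaves); pivot element 2.
Divide row 1 by 2; eliminate column x_1 from the other rows.
Row 2 update in column s_1: 0 − 0·(1/2) = 0.

0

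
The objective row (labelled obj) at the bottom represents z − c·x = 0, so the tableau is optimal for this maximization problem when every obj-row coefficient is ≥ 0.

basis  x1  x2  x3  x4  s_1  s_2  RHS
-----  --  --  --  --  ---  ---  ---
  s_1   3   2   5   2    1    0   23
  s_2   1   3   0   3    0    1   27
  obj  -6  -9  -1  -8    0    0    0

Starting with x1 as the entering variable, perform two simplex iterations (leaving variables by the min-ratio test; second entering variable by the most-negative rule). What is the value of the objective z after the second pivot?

Ratio test on column x1 — row 1: 23/3 = 23/3; row 2: 27/1 = 27. Minimum is 23/3 at row 1 (s_1 leaves); pivot element 3.
Pivot on row 1; the obj-row RHS becomes 0 − (-6)·(23/3) = 46.
Next entering variable (most negative obj-row entry -5): x2.
Ratio test on column x2 — row 1: (23/3)/(2/3) = 23/2; row 2: (58/3)/(7/3) = 58/7. Minimum is 58/7 at row 2 (s_2 leaves); pivot element 7/3.
After the second pivot the obj-row RHS is 46 − (-5)·(58/7) = 612/7.

612/7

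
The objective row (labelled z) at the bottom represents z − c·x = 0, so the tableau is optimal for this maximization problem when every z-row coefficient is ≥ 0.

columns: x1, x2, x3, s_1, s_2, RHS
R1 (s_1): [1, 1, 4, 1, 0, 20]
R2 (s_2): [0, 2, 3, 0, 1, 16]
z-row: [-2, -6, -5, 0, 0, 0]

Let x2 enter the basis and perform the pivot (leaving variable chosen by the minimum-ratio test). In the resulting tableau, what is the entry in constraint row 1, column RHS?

Ratio test on column x2 — row 1: 20/1 = 20; row 2: 16/2 = 8. Minimum is 8 at row 2 (s_2 leaves); pivot element 2.
Divide row 2 by 2; eliminate column x2 from the other rows.
Row 1 update in column RHS: 20 − 1·8 = 12.

12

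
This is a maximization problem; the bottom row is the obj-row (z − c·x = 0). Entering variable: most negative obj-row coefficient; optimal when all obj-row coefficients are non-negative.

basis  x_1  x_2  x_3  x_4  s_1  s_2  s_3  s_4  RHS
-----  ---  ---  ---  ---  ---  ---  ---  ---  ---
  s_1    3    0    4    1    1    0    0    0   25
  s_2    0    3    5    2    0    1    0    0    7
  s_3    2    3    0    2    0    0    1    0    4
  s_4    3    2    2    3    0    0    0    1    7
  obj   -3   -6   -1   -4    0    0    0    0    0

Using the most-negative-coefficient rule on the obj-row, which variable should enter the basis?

x_2

Negative obj-row entries: x_1: -3, x_2: -6, x_3: -1, x_4: -4.
The most negative is -6 in column x_2, so x_2 enters.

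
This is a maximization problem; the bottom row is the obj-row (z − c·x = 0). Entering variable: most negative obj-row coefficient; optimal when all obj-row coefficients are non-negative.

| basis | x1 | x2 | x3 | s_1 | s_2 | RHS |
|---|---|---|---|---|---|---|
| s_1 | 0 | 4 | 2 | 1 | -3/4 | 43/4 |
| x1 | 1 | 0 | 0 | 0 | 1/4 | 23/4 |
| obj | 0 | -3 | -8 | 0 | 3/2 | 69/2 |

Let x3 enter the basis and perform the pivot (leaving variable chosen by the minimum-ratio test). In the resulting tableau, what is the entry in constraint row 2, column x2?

0

Ratio test on column x3 — row 1: (43/4)/2 = 43/8; row 2: entry 0 ≤ 0. Minimum is 43/8 at row 1 (s_1 leaves); pivot element 2.
Divide row 1 by 2; eliminate column x3 from the other rows.
Row 2 update in column x2: 0 − 0·2 = 0.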